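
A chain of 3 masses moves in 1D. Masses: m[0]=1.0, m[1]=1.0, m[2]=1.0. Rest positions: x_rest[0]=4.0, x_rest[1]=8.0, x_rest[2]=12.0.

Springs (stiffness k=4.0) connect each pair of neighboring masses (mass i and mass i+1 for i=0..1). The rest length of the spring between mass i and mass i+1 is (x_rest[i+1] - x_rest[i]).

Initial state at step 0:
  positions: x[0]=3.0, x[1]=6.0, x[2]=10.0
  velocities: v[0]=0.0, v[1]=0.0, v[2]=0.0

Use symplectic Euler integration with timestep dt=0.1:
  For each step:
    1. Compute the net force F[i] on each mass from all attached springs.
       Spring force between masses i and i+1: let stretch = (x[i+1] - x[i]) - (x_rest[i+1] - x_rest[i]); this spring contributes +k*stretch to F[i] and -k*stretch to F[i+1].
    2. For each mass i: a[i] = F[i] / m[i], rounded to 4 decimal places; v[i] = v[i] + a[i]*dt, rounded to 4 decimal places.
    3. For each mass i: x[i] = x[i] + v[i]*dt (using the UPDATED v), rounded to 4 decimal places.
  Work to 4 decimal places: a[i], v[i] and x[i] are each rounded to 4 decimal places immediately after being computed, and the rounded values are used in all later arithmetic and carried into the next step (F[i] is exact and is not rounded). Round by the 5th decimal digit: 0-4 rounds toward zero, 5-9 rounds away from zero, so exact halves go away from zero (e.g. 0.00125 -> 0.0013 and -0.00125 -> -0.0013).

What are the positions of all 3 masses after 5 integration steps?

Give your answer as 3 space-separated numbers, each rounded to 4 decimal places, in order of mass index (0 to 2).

Step 0: x=[3.0000 6.0000 10.0000] v=[0.0000 0.0000 0.0000]
Step 1: x=[2.9600 6.0400 10.0000] v=[-0.4000 0.4000 0.0000]
Step 2: x=[2.8832 6.1152 10.0016] v=[-0.7680 0.7520 0.0160]
Step 3: x=[2.7757 6.2166 10.0077] v=[-1.0752 1.0138 0.0614]
Step 4: x=[2.6458 6.3320 10.0222] v=[-1.2988 1.1539 0.1450]
Step 5: x=[2.5034 6.4476 10.0491] v=[-1.4243 1.1555 0.2689]

Answer: 2.5034 6.4476 10.0491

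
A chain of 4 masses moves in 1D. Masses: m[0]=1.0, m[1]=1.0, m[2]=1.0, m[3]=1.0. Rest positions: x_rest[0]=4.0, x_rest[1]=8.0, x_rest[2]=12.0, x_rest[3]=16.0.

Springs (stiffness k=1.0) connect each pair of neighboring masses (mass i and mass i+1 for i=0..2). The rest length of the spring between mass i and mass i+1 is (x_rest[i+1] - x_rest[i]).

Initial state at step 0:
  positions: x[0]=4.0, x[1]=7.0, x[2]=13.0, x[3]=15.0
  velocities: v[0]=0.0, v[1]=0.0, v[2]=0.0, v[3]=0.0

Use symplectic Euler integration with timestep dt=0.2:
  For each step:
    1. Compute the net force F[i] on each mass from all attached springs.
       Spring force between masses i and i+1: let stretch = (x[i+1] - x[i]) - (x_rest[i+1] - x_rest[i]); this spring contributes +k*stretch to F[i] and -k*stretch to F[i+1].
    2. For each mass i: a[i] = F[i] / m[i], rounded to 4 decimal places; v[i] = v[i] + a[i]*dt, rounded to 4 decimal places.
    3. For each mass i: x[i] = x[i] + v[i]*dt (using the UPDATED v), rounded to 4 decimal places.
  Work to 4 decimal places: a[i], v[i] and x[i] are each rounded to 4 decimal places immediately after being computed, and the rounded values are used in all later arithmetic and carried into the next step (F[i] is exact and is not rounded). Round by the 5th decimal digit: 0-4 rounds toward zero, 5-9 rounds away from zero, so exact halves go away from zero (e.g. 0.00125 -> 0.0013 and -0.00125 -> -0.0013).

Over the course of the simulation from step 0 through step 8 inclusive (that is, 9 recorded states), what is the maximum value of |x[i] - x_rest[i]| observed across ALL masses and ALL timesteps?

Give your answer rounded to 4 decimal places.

Step 0: x=[4.0000 7.0000 13.0000 15.0000] v=[0.0000 0.0000 0.0000 0.0000]
Step 1: x=[3.9600 7.1200 12.8400 15.0800] v=[-0.2000 0.6000 -0.8000 0.4000]
Step 2: x=[3.8864 7.3424 12.5408 15.2304] v=[-0.3680 1.1120 -1.4960 0.7520]
Step 3: x=[3.7910 7.6345 12.1412 15.4332] v=[-0.4768 1.4605 -1.9978 1.0141]
Step 4: x=[3.6894 7.9531 11.6931 15.6643] v=[-0.5081 1.5931 -2.2407 1.1557]
Step 5: x=[3.5983 8.2508 11.2542 15.8966] v=[-0.4554 1.4884 -2.1945 1.1615]
Step 6: x=[3.5333 8.4825 10.8809 16.1032] v=[-0.3249 1.1586 -1.8667 1.0330]
Step 7: x=[3.5063 8.6122 10.6205 16.2609] v=[-0.1351 0.6484 -1.3019 0.7885]
Step 8: x=[3.5235 8.6180 10.5054 16.3530] v=[0.0861 0.0289 -0.5755 0.4604]
Max displacement = 1.4946

Answer: 1.4946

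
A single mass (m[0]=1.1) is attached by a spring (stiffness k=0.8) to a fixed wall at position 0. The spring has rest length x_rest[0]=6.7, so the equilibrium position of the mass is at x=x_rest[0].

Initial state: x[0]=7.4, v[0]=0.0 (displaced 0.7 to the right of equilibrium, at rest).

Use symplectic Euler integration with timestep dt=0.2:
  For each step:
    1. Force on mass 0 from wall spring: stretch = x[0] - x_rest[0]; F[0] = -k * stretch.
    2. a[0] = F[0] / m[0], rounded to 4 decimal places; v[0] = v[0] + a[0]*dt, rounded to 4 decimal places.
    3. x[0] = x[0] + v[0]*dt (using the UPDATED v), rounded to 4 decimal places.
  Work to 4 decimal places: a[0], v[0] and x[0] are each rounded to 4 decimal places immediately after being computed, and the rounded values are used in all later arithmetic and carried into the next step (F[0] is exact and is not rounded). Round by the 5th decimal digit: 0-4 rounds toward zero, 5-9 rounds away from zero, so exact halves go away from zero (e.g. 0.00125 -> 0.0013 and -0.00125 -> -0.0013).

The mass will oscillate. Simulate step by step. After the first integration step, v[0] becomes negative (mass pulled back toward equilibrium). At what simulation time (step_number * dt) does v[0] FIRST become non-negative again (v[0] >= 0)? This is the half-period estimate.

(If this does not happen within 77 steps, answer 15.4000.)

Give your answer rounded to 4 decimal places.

Step 0: x=[7.4000] v=[0.0000]
Step 1: x=[7.3796] v=[-0.1018]
Step 2: x=[7.3395] v=[-0.2007]
Step 3: x=[7.2808] v=[-0.2937]
Step 4: x=[7.2052] v=[-0.3782]
Step 5: x=[7.1149] v=[-0.4517]
Step 6: x=[7.0125] v=[-0.5120]
Step 7: x=[6.9010] v=[-0.5575]
Step 8: x=[6.7837] v=[-0.5867]
Step 9: x=[6.6639] v=[-0.5989]
Step 10: x=[6.5452] v=[-0.5936]
Step 11: x=[6.4310] v=[-0.5711]
Step 12: x=[6.3246] v=[-0.5320]
Step 13: x=[6.2291] v=[-0.4774]
Step 14: x=[6.1473] v=[-0.4089]
Step 15: x=[6.0816] v=[-0.3285]
Step 16: x=[6.0339] v=[-0.2386]
Step 17: x=[6.0056] v=[-0.1417]
Step 18: x=[5.9975] v=[-0.0407]
Step 19: x=[6.0098] v=[0.0615]
First v>=0 after going negative at step 19, time=3.8000

Answer: 3.8000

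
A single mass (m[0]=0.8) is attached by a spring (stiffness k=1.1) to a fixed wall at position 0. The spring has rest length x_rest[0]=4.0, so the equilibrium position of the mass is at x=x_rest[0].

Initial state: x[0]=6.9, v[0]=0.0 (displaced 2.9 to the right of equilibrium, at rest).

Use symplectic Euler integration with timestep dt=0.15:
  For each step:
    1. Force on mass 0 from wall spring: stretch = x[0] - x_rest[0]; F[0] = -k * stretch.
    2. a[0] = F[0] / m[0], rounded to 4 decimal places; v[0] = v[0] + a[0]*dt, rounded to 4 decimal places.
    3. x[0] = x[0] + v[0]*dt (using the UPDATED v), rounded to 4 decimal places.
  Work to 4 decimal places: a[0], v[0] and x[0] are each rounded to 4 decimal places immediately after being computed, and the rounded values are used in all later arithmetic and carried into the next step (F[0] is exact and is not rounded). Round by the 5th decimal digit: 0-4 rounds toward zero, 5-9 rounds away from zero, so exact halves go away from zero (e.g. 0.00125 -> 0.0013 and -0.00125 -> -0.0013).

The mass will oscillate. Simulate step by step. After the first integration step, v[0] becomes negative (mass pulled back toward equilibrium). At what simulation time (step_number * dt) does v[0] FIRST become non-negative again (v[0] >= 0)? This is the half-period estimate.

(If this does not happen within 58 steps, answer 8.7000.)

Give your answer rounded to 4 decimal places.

Step 0: x=[6.9000] v=[0.0000]
Step 1: x=[6.8103] v=[-0.5981]
Step 2: x=[6.6336] v=[-1.1777]
Step 3: x=[6.3755] v=[-1.7209]
Step 4: x=[6.0439] v=[-2.2108]
Step 5: x=[5.6490] v=[-2.6324]
Step 6: x=[5.2031] v=[-2.9725]
Step 7: x=[4.7200] v=[-3.2206]
Step 8: x=[4.2146] v=[-3.3691]
Step 9: x=[3.7026] v=[-3.4134]
Step 10: x=[3.1998] v=[-3.3521]
Step 11: x=[2.7217] v=[-3.1871]
Step 12: x=[2.2832] v=[-2.9234]
Step 13: x=[1.8978] v=[-2.5693]
Step 14: x=[1.5774] v=[-2.1357]
Step 15: x=[1.3320] v=[-1.6360]
Step 16: x=[1.1691] v=[-1.0857]
Step 17: x=[1.0938] v=[-0.5018]
Step 18: x=[1.1084] v=[0.0976]
First v>=0 after going negative at step 18, time=2.7000

Answer: 2.7000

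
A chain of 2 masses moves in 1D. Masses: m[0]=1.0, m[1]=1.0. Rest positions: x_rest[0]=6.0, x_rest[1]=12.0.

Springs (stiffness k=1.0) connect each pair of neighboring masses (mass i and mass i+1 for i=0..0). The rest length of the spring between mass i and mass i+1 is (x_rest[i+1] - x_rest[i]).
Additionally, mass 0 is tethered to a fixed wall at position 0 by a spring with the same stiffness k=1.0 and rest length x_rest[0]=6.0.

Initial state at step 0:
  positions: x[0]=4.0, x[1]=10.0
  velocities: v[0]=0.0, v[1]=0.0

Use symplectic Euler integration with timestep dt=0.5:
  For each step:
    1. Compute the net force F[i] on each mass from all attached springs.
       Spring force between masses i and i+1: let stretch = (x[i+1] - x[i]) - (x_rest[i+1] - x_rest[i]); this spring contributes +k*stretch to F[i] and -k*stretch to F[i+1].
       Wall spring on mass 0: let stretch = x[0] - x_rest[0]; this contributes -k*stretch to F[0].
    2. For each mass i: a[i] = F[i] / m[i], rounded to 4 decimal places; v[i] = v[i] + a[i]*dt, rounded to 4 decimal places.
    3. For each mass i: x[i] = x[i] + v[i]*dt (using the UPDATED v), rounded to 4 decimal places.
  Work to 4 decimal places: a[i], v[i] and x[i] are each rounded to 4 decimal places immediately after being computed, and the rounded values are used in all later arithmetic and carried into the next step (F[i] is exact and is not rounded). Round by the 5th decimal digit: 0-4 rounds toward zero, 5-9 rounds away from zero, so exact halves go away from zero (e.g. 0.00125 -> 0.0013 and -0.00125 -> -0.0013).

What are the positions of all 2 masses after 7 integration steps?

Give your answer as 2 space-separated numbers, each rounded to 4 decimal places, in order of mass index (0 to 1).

Step 0: x=[4.0000 10.0000] v=[0.0000 0.0000]
Step 1: x=[4.5000 10.0000] v=[1.0000 0.0000]
Step 2: x=[5.2500 10.1250] v=[1.5000 0.2500]
Step 3: x=[5.9063 10.5313] v=[1.3125 0.8125]
Step 4: x=[6.2423 11.2813] v=[0.6719 1.5000]
Step 5: x=[6.2775 12.2716] v=[0.0703 1.9805]
Step 6: x=[6.2418 13.2634] v=[-0.0714 1.9835]
Step 7: x=[6.4011 13.9998] v=[0.3185 1.4727]

Answer: 6.4011 13.9998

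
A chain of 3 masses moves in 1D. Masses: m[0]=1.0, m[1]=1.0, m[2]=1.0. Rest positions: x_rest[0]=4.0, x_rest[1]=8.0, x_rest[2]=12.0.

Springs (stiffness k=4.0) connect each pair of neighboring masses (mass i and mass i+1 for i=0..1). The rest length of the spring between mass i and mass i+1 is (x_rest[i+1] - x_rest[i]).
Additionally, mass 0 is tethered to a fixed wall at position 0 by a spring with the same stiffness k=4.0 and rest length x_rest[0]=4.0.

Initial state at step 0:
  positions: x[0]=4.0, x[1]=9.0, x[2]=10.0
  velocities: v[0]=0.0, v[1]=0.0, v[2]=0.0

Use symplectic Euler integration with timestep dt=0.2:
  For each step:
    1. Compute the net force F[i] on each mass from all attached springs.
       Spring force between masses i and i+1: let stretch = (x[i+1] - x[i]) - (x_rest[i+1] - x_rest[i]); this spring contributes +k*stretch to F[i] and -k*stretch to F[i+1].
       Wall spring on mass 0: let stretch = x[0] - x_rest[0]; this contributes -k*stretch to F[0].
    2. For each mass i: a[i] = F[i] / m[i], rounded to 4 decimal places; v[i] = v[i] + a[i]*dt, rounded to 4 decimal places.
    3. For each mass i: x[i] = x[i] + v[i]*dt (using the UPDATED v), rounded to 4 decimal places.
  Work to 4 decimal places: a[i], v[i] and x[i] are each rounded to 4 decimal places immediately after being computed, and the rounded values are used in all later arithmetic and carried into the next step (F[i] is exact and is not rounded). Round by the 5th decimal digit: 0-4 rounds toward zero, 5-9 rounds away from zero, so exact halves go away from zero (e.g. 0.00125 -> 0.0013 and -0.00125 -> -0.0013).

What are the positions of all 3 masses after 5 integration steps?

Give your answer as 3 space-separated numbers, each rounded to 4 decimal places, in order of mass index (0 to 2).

Answer: 3.3052 6.5593 12.7948

Derivation:
Step 0: x=[4.0000 9.0000 10.0000] v=[0.0000 0.0000 0.0000]
Step 1: x=[4.1600 8.3600 10.4800] v=[0.8000 -3.2000 2.4000]
Step 2: x=[4.3264 7.3872 11.2608] v=[0.8320 -4.8640 3.9040]
Step 3: x=[4.2903 6.5444 12.0618] v=[-0.1805 -4.2138 4.0051]
Step 4: x=[3.9284 6.2238 12.6200] v=[-1.8095 -1.6032 2.7912]
Step 5: x=[3.3052 6.5593 12.7948] v=[-3.1159 1.6774 0.8742]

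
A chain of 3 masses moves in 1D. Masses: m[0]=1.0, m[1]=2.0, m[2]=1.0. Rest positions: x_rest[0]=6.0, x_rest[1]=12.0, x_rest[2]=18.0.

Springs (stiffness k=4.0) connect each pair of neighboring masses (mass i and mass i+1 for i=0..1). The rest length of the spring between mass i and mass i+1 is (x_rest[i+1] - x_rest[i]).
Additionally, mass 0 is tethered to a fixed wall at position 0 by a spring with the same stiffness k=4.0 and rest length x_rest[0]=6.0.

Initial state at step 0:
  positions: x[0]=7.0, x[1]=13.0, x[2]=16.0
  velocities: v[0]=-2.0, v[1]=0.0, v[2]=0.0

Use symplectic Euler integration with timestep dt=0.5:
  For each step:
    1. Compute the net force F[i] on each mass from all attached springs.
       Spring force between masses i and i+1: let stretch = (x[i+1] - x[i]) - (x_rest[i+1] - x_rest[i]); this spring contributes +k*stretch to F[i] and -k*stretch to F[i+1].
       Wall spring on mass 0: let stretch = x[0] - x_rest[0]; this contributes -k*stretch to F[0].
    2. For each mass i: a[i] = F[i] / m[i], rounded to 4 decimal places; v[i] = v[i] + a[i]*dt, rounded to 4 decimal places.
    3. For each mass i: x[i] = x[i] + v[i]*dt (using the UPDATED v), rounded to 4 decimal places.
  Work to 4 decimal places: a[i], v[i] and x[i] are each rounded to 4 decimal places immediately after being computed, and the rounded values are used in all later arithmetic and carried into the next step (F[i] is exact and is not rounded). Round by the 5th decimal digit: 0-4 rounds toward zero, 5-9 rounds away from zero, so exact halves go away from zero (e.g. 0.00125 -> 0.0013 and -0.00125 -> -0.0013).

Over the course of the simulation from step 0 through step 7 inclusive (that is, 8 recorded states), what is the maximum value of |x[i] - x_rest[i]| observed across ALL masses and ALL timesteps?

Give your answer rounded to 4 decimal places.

Answer: 3.0000

Derivation:
Step 0: x=[7.0000 13.0000 16.0000] v=[-2.0000 0.0000 0.0000]
Step 1: x=[5.0000 11.5000 19.0000] v=[-4.0000 -3.0000 6.0000]
Step 2: x=[4.5000 10.5000 20.5000] v=[-1.0000 -2.0000 3.0000]
Step 3: x=[5.5000 11.5000 18.0000] v=[2.0000 2.0000 -5.0000]
Step 4: x=[7.0000 12.7500 15.0000] v=[3.0000 2.5000 -6.0000]
Step 5: x=[7.2500 12.2500 15.7500] v=[0.5000 -1.0000 1.5000]
Step 6: x=[5.2500 11.0000 19.0000] v=[-4.0000 -2.5000 6.5000]
Step 7: x=[3.7500 10.8750 20.2500] v=[-3.0000 -0.2500 2.5000]
Max displacement = 3.0000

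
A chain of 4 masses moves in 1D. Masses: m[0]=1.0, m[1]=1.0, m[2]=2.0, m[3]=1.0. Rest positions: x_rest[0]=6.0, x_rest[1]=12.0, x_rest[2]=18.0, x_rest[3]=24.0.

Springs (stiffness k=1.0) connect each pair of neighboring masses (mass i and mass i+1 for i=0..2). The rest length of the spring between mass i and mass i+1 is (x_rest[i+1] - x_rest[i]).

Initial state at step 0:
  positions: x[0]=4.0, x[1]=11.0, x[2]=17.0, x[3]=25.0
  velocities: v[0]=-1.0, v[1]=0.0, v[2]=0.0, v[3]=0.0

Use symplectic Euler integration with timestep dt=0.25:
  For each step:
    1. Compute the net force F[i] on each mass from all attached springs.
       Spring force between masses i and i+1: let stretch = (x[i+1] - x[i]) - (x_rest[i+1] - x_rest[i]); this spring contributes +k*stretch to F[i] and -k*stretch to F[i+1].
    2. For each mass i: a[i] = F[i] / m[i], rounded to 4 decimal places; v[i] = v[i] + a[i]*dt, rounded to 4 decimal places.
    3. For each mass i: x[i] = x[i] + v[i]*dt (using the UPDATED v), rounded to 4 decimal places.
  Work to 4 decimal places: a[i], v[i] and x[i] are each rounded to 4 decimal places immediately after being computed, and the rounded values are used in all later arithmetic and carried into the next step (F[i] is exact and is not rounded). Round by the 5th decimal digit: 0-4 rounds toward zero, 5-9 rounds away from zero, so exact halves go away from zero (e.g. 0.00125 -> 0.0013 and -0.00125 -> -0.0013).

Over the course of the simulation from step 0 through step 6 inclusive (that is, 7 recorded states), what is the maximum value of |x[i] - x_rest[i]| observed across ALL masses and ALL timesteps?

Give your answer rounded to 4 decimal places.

Answer: 2.3521

Derivation:
Step 0: x=[4.0000 11.0000 17.0000 25.0000] v=[-1.0000 0.0000 0.0000 0.0000]
Step 1: x=[3.8125 10.9375 17.0625 24.8750] v=[-0.7500 -0.2500 0.2500 -0.5000]
Step 2: x=[3.6953 10.8125 17.1778 24.6367] v=[-0.4688 -0.5000 0.4610 -0.9531]
Step 3: x=[3.6479 10.6405 17.3272 24.3073] v=[-0.1895 -0.6880 0.5977 -1.3178]
Step 4: x=[3.6626 10.4494 17.4858 23.9166] v=[0.0587 -0.7645 0.6344 -1.5628]
Step 5: x=[3.7265 10.2739 17.6255 23.4990] v=[0.2554 -0.7021 0.5587 -1.6705]
Step 6: x=[3.8246 10.1486 17.7190 23.0893] v=[0.3923 -0.5011 0.3739 -1.6389]
Max displacement = 2.3521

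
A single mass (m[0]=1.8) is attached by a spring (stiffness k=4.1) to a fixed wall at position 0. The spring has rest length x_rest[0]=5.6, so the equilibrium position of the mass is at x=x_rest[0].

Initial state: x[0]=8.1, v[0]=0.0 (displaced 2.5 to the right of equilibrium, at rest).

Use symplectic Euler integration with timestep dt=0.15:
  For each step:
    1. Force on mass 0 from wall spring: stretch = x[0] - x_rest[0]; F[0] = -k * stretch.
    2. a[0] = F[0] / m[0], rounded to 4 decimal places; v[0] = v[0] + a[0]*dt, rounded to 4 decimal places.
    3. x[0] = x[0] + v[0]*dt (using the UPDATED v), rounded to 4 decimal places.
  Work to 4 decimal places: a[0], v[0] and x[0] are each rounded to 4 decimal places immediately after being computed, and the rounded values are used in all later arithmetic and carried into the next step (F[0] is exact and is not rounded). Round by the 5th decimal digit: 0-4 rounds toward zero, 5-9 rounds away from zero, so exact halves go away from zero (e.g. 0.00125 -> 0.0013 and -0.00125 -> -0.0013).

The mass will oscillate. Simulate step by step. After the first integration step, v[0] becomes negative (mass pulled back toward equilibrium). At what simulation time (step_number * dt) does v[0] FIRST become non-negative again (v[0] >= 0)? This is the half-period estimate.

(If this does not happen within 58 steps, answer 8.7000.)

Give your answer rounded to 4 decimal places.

Answer: 2.1000

Derivation:
Step 0: x=[8.1000] v=[0.0000]
Step 1: x=[7.9719] v=[-0.8542]
Step 2: x=[7.7222] v=[-1.6646]
Step 3: x=[7.3637] v=[-2.3897]
Step 4: x=[6.9149] v=[-2.9923]
Step 5: x=[6.3987] v=[-3.4416]
Step 6: x=[5.8415] v=[-3.7145]
Step 7: x=[5.2720] v=[-3.7970]
Step 8: x=[4.7193] v=[-3.6849]
Step 9: x=[4.2117] v=[-3.3840]
Step 10: x=[3.7752] v=[-2.9097]
Step 11: x=[3.4323] v=[-2.2862]
Step 12: x=[3.2005] v=[-1.5456]
Step 13: x=[3.0916] v=[-0.7258]
Step 14: x=[3.1113] v=[0.1312]
First v>=0 after going negative at step 14, time=2.1000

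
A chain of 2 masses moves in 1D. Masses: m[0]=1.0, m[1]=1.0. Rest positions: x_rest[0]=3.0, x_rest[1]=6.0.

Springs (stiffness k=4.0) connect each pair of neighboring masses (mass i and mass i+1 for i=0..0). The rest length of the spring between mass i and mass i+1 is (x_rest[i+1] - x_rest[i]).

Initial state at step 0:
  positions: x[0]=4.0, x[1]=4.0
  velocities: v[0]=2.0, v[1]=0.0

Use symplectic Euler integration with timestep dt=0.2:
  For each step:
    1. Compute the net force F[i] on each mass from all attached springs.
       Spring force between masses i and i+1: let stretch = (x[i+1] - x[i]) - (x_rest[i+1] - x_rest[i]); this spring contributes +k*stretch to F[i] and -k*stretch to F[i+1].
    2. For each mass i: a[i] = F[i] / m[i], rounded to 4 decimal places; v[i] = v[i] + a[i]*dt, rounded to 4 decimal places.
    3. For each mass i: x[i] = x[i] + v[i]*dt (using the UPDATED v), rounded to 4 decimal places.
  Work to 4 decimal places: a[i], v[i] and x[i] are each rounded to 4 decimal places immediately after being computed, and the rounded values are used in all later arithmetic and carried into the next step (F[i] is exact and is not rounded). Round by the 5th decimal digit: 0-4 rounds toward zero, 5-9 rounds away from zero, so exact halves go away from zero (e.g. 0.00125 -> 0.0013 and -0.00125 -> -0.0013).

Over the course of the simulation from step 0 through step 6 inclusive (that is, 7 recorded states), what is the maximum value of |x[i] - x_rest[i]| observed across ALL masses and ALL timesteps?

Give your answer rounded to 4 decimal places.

Answer: 2.1115

Derivation:
Step 0: x=[4.0000 4.0000] v=[2.0000 0.0000]
Step 1: x=[3.9200 4.4800] v=[-0.4000 2.4000]
Step 2: x=[3.4496 5.3504] v=[-2.3520 4.3520]
Step 3: x=[2.8033 6.3967] v=[-3.2314 5.2314]
Step 4: x=[2.2520 7.3480] v=[-2.7567 4.7567]
Step 5: x=[2.0360 7.9640] v=[-1.0799 3.0799]
Step 6: x=[2.2885 8.1115] v=[1.2625 0.7375]
Max displacement = 2.1115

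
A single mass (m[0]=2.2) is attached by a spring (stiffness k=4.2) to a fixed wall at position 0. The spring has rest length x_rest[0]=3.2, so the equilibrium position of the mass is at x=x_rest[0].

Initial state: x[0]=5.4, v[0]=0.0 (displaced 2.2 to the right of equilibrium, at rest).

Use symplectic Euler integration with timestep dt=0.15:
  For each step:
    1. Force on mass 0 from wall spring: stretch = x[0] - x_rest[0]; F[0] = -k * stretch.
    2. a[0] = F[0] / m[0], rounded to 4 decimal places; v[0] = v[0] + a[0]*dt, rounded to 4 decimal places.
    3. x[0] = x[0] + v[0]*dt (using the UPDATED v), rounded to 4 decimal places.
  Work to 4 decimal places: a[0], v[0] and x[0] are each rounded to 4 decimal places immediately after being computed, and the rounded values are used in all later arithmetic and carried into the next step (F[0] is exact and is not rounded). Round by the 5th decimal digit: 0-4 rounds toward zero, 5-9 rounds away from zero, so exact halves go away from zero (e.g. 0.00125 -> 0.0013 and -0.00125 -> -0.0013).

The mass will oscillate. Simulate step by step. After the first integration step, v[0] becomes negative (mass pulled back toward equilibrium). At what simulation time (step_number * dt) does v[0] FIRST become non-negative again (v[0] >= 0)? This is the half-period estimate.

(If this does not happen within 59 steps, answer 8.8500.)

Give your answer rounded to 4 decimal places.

Step 0: x=[5.4000] v=[0.0000]
Step 1: x=[5.3055] v=[-0.6300]
Step 2: x=[5.1206] v=[-1.2329]
Step 3: x=[4.8532] v=[-1.7829]
Step 4: x=[4.5148] v=[-2.2563]
Step 5: x=[4.1199] v=[-2.6328]
Step 6: x=[3.6855] v=[-2.8962]
Step 7: x=[3.2302] v=[-3.0352]
Step 8: x=[2.7736] v=[-3.0439]
Step 9: x=[2.3353] v=[-2.9218]
Step 10: x=[1.9342] v=[-2.6742]
Step 11: x=[1.5874] v=[-2.3117]
Step 12: x=[1.3099] v=[-1.8499]
Step 13: x=[1.1136] v=[-1.3086]
Step 14: x=[1.0069] v=[-0.7111]
Step 15: x=[0.9944] v=[-0.0831]
Step 16: x=[1.0767] v=[0.5485]
First v>=0 after going negative at step 16, time=2.4000

Answer: 2.4000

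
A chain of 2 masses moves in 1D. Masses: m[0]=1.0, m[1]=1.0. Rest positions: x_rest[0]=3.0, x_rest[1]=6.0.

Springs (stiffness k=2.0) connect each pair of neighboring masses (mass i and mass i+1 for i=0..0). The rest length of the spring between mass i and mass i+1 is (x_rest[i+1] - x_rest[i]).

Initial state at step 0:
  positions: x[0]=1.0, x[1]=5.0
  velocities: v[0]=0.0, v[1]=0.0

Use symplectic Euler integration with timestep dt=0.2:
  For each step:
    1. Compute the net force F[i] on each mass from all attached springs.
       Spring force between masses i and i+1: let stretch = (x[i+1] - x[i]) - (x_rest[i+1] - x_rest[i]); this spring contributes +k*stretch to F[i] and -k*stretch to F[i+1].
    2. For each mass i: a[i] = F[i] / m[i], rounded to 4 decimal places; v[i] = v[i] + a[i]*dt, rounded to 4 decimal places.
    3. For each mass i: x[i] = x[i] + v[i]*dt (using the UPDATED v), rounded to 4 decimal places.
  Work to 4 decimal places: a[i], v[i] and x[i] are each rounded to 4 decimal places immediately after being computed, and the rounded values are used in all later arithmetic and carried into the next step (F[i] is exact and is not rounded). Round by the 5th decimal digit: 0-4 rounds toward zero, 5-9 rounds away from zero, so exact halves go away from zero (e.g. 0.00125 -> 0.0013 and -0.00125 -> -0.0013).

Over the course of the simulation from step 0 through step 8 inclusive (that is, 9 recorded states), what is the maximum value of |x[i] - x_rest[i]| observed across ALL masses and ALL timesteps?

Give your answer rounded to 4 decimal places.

Step 0: x=[1.0000 5.0000] v=[0.0000 0.0000]
Step 1: x=[1.0800 4.9200] v=[0.4000 -0.4000]
Step 2: x=[1.2272 4.7728] v=[0.7360 -0.7360]
Step 3: x=[1.4180 4.5820] v=[0.9542 -0.9542]
Step 4: x=[1.6220 4.3780] v=[1.0198 -1.0198]
Step 5: x=[1.8064 4.1936] v=[0.9222 -0.9222]
Step 6: x=[1.9418 4.0582] v=[0.6771 -0.6771]
Step 7: x=[2.0065 3.9935] v=[0.3237 -0.3237]
Step 8: x=[1.9902 4.0098] v=[-0.0815 0.0815]
Max displacement = 2.0065

Answer: 2.0065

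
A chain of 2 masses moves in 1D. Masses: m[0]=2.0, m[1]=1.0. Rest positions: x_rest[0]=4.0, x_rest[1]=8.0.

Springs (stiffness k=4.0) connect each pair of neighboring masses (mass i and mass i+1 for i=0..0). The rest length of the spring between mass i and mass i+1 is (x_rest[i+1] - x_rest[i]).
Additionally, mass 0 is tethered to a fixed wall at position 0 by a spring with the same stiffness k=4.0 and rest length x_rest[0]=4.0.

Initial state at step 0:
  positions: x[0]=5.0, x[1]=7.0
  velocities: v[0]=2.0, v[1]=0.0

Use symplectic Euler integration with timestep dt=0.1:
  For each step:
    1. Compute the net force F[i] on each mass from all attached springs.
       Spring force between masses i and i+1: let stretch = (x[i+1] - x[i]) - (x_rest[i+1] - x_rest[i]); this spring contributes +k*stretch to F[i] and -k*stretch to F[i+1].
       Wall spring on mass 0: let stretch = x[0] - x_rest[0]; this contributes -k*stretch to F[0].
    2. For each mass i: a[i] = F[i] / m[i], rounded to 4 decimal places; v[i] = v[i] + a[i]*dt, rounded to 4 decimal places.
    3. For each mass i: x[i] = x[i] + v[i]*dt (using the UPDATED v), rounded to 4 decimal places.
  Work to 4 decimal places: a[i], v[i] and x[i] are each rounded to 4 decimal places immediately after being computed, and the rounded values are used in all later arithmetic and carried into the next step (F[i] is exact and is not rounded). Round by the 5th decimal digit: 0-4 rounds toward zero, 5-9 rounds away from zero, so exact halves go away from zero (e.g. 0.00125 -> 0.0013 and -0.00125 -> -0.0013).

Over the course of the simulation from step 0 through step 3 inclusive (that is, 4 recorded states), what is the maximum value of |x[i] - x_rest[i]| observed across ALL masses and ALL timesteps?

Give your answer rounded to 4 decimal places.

Answer: 1.2282

Derivation:
Step 0: x=[5.0000 7.0000] v=[2.0000 0.0000]
Step 1: x=[5.1400 7.0800] v=[1.4000 0.8000]
Step 2: x=[5.2160 7.2424] v=[0.7600 1.6240]
Step 3: x=[5.2282 7.4837] v=[0.1221 2.4134]
Max displacement = 1.2282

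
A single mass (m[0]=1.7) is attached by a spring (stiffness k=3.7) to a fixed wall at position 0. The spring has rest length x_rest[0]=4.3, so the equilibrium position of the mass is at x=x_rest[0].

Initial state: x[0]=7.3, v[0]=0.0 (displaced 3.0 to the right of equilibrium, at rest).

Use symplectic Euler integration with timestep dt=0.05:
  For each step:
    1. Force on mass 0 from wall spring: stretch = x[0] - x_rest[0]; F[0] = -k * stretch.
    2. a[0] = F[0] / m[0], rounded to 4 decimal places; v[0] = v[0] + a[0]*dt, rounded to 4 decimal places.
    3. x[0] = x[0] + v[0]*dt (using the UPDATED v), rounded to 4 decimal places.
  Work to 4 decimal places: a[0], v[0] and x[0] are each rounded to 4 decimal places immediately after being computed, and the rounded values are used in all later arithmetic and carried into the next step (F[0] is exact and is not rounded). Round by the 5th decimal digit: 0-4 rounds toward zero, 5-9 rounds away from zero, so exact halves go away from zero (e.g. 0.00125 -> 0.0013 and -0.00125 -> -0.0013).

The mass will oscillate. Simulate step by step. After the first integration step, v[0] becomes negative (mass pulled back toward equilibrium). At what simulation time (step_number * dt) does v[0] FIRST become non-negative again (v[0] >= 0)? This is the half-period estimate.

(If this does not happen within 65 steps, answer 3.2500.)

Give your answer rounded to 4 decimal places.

Step 0: x=[7.3000] v=[0.0000]
Step 1: x=[7.2837] v=[-0.3265]
Step 2: x=[7.2511] v=[-0.6512]
Step 3: x=[7.2025] v=[-0.9724]
Step 4: x=[7.1381] v=[-1.2883]
Step 5: x=[7.0582] v=[-1.5972]
Step 6: x=[6.9633] v=[-1.8974]
Step 7: x=[6.8539] v=[-2.1872]
Step 8: x=[6.7306] v=[-2.4651]
Step 9: x=[6.5941] v=[-2.7296]
Step 10: x=[6.4451] v=[-2.9793]
Step 11: x=[6.2845] v=[-3.2127]
Step 12: x=[6.1131] v=[-3.4287]
Step 13: x=[5.9318] v=[-3.6260]
Step 14: x=[5.7416] v=[-3.8036]
Step 15: x=[5.5436] v=[-3.9605]
Step 16: x=[5.3388] v=[-4.0958]
Step 17: x=[5.1284] v=[-4.2088]
Step 18: x=[4.9135] v=[-4.2990]
Step 19: x=[4.6952] v=[-4.3658]
Step 20: x=[4.4748] v=[-4.4088]
Step 21: x=[4.2534] v=[-4.4278]
Step 22: x=[4.0323] v=[-4.4227]
Step 23: x=[3.8126] v=[-4.3936]
Step 24: x=[3.5956] v=[-4.3406]
Step 25: x=[3.3824] v=[-4.2639]
Step 26: x=[3.1742] v=[-4.1640]
Step 27: x=[2.9721] v=[-4.0415]
Step 28: x=[2.7773] v=[-3.8970]
Step 29: x=[2.5907] v=[-3.7313]
Step 30: x=[2.4134] v=[-3.5453]
Step 31: x=[2.2464] v=[-3.3400]
Step 32: x=[2.0906] v=[-3.1165]
Step 33: x=[1.9468] v=[-2.8761]
Step 34: x=[1.8158] v=[-2.6200]
Step 35: x=[1.6983] v=[-2.3497]
Step 36: x=[1.5950] v=[-2.0666]
Step 37: x=[1.5064] v=[-1.7722]
Step 38: x=[1.4330] v=[-1.4682]
Step 39: x=[1.3752] v=[-1.1562]
Step 40: x=[1.3333] v=[-0.8379]
Step 41: x=[1.3075] v=[-0.5151]
Step 42: x=[1.2980] v=[-0.1894]
Step 43: x=[1.3049] v=[0.1373]
First v>=0 after going negative at step 43, time=2.1500

Answer: 2.1500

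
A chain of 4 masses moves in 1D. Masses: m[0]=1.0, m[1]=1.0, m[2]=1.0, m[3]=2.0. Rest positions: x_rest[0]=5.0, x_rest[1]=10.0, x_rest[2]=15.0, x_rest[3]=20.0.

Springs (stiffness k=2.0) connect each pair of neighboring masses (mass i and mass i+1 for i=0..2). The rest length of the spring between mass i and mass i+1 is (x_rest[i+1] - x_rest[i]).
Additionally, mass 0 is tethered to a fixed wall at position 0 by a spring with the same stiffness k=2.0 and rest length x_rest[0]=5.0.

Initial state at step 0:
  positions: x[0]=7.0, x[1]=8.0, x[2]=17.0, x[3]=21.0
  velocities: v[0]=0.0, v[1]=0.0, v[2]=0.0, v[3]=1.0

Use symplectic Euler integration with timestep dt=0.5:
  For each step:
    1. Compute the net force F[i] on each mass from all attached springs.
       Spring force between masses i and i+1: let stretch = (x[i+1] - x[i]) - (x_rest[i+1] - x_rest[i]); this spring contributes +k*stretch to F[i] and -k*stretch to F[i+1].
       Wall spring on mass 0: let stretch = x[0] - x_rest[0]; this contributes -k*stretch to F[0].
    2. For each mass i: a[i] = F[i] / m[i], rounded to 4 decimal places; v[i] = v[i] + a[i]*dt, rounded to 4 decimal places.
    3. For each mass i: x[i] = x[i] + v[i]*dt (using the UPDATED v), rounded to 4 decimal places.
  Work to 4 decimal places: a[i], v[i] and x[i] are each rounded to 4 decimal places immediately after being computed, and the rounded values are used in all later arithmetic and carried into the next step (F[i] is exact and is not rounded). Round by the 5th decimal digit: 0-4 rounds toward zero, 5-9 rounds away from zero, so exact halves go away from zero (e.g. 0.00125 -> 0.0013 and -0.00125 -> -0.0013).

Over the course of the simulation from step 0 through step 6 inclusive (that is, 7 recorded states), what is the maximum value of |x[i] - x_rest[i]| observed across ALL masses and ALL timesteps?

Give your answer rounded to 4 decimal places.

Step 0: x=[7.0000 8.0000 17.0000 21.0000] v=[0.0000 0.0000 0.0000 1.0000]
Step 1: x=[4.0000 12.0000 14.5000 21.7500] v=[-6.0000 8.0000 -5.0000 1.5000]
Step 2: x=[3.0000 13.2500 14.3750 21.9375] v=[-2.0000 2.5000 -0.2500 0.3750]
Step 3: x=[5.6250 9.9375 17.4688 21.4844] v=[5.2500 -6.6250 6.1875 -0.9063]
Step 4: x=[7.5938 8.2344 18.8047 21.2774] v=[3.9375 -3.4062 2.6718 -0.4141]
Step 5: x=[6.0860 11.4962 16.0918 21.7022] v=[-3.0157 6.5235 -5.4258 0.8496]
Step 6: x=[4.2403 14.3507 13.8863 21.9744] v=[-3.6915 5.7089 -4.4110 0.5444]
Max displacement = 4.3507

Answer: 4.3507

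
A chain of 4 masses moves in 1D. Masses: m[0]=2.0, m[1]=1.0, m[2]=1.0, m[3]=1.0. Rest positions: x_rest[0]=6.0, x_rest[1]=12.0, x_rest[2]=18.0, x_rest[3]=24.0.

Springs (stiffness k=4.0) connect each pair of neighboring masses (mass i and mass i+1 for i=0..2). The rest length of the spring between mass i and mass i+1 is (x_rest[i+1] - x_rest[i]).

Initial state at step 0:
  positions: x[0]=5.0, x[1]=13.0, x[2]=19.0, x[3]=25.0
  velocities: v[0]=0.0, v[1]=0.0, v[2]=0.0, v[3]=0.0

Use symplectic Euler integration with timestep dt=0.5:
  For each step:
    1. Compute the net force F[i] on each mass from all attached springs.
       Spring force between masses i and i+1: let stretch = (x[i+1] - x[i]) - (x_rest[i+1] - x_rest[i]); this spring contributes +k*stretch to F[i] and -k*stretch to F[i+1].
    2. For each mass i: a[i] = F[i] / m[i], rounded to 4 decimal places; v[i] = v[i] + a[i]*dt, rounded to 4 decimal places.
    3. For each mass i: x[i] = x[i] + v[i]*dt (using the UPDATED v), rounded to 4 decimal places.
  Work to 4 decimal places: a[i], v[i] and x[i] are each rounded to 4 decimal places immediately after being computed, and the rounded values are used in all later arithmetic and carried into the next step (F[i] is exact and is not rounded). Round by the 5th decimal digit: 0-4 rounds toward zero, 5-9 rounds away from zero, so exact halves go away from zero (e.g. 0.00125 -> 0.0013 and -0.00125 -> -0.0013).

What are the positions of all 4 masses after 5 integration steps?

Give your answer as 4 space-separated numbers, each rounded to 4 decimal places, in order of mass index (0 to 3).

Answer: 6.9375 12.8750 16.7500 23.5000

Derivation:
Step 0: x=[5.0000 13.0000 19.0000 25.0000] v=[0.0000 0.0000 0.0000 0.0000]
Step 1: x=[6.0000 11.0000 19.0000 25.0000] v=[2.0000 -4.0000 0.0000 0.0000]
Step 2: x=[6.5000 12.0000 17.0000 25.0000] v=[1.0000 2.0000 -4.0000 0.0000]
Step 3: x=[6.7500 12.5000 18.0000 23.0000] v=[0.5000 1.0000 2.0000 -4.0000]
Step 4: x=[6.8750 12.7500 18.5000 22.0000] v=[0.2500 0.5000 1.0000 -2.0000]
Step 5: x=[6.9375 12.8750 16.7500 23.5000] v=[0.1250 0.2500 -3.5000 3.0000]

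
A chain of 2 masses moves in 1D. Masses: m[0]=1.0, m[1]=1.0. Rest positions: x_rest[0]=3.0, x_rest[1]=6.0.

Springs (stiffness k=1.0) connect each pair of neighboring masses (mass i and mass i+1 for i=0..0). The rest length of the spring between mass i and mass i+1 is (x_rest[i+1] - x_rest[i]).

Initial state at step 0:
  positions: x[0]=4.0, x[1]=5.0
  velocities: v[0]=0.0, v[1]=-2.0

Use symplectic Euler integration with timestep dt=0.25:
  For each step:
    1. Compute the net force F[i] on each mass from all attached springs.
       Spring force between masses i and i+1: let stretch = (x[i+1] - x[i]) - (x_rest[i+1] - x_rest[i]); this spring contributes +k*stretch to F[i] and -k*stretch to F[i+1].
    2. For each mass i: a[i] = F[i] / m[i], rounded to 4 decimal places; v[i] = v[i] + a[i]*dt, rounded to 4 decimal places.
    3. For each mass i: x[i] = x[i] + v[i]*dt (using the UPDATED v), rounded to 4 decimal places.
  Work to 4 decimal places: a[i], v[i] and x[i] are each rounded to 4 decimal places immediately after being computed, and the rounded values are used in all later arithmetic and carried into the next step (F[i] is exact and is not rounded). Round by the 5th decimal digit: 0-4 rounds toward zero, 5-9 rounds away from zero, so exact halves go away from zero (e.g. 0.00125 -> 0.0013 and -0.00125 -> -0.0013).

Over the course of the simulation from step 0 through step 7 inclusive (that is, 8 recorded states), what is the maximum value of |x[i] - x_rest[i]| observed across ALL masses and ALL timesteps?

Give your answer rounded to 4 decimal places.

Step 0: x=[4.0000 5.0000] v=[0.0000 -2.0000]
Step 1: x=[3.8750 4.6250] v=[-0.5000 -1.5000]
Step 2: x=[3.6094 4.3906] v=[-1.0625 -0.9375]
Step 3: x=[3.2051 4.2949] v=[-1.6172 -0.3828]
Step 4: x=[2.6814 4.3186] v=[-2.0948 0.0948]
Step 5: x=[2.0725 4.4275] v=[-2.4355 0.4355]
Step 6: x=[1.4233 4.5767] v=[-2.5968 0.5968]
Step 7: x=[0.7837 4.7163] v=[-2.5585 0.5585]
Max displacement = 2.2163

Answer: 2.2163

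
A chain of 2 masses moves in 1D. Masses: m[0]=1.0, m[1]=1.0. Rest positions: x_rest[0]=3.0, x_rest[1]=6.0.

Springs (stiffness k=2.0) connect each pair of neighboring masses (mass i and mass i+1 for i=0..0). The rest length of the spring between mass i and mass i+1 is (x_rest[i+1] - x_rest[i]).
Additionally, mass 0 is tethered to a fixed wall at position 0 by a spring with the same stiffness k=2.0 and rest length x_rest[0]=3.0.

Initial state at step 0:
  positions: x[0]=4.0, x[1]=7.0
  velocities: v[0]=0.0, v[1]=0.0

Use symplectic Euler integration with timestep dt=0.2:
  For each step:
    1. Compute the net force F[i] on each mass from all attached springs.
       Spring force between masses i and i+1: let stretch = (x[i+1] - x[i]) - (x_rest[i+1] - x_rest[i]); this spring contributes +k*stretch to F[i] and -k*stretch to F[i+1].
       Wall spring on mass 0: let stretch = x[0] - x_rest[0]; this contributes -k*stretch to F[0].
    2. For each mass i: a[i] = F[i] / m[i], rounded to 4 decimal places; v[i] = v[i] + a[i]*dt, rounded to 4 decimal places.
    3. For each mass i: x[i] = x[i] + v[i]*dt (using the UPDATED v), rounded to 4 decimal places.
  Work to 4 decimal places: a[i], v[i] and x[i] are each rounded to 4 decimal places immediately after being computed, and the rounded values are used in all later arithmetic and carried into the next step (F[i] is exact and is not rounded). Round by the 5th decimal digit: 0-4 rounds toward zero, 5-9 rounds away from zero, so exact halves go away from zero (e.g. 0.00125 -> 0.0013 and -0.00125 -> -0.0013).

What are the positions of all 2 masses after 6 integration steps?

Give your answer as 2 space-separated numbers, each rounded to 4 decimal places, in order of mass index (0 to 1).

Answer: 3.0237 6.6670

Derivation:
Step 0: x=[4.0000 7.0000] v=[0.0000 0.0000]
Step 1: x=[3.9200 7.0000] v=[-0.4000 0.0000]
Step 2: x=[3.7728 6.9936] v=[-0.7360 -0.0320]
Step 3: x=[3.5814 6.9695] v=[-0.9568 -0.1203]
Step 4: x=[3.3746 6.9144] v=[-1.0341 -0.2755]
Step 5: x=[3.1810 6.8161] v=[-0.9680 -0.4914]
Step 6: x=[3.0237 6.6670] v=[-0.7864 -0.7454]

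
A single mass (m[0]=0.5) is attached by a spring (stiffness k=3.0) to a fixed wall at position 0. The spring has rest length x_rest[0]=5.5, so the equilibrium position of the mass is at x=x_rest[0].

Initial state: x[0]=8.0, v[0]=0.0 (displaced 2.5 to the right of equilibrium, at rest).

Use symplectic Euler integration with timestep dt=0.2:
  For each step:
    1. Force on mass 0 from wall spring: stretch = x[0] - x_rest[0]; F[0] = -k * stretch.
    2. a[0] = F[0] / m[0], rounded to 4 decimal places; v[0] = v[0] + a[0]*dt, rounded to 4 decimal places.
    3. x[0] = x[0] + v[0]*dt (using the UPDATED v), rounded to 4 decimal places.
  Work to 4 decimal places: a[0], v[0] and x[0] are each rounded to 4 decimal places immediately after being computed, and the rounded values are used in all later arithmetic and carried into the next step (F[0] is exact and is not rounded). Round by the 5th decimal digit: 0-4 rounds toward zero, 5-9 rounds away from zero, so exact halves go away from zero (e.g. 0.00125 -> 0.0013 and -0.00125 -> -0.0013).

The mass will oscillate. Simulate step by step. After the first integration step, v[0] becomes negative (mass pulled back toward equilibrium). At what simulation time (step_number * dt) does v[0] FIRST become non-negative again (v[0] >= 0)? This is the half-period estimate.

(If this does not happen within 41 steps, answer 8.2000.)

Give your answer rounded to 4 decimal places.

Answer: 1.4000

Derivation:
Step 0: x=[8.0000] v=[0.0000]
Step 1: x=[7.4000] v=[-3.0000]
Step 2: x=[6.3440] v=[-5.2800]
Step 3: x=[5.0854] v=[-6.2928]
Step 4: x=[3.9263] v=[-5.7953]
Step 5: x=[3.1449] v=[-3.9069]
Step 6: x=[2.9287] v=[-1.0808]
Step 7: x=[3.3297] v=[2.0048]
First v>=0 after going negative at step 7, time=1.4000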